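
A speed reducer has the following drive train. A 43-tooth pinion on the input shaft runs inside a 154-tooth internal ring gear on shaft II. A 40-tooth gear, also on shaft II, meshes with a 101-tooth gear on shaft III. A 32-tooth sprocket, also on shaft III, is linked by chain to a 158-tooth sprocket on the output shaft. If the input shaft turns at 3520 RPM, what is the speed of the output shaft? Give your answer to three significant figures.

78.8 RPM

the input shaft → shaft II (internal gear, 154/43): 3520 ÷ 3.5814 = 982.86 RPM
shaft II → shaft III (gear mesh, 101/40): 982.86 ÷ 2.525 = 389.25 RPM
shaft III → the output shaft (chain, 158/32): 389.25 ÷ 4.9375 = 78.836 RPM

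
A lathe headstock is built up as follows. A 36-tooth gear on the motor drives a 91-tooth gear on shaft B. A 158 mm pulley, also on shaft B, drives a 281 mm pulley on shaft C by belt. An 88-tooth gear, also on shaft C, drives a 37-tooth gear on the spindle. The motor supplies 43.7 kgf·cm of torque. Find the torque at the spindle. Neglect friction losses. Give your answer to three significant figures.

After the gear mesh (91/36): 43.7 × 2.5278 = 110.46 kgf·cm
After the belt (281/158): 110.46 × 1.7785 = 196.46 kgf·cm
After the gear mesh (37/88): 196.46 × 0.42045 = 82.602 kgf·cm

82.6 kgf·cm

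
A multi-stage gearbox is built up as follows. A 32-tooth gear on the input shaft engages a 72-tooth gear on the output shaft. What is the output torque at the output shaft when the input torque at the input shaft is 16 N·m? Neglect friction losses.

36 N·m

After the gear mesh (72/32): 16 × 2.25 = 36 N·m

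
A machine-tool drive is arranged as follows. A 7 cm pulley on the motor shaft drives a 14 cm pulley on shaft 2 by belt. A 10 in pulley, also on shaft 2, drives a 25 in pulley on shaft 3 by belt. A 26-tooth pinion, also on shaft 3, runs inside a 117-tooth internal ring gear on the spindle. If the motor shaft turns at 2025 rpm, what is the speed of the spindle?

Belt: ratio = 14/7 = 2, so shaft 2 turns at 2025 / 2 = 1012.5 rpm.
Belt: ratio = 25/10 = 2.5, so shaft 3 turns at 1012.5 / 2.5 = 405 rpm.
Internal gear: ratio = 117/26 = 4.5, so the spindle turns at 405 / 4.5 = 90 rpm.

90 rpm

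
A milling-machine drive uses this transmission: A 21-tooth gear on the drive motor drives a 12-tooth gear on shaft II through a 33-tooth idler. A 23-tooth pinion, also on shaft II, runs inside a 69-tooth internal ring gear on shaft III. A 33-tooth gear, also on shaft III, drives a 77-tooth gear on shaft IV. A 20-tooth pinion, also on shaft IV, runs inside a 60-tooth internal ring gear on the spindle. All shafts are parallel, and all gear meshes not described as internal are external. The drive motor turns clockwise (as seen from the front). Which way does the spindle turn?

anticlockwise

the drive motor → shaft II: driver → idler → driven is 2 external meshes, 2 reversals → CW.
shaft II → shaft III: internal mesh, same direction → CW.
shaft III → shaft IV: external mesh, 1 reversal → CCW.
shaft IV → the spindle: internal mesh, same direction → CCW.
3 reversals in total — an odd number — so the spindle turns opposite to the drive motor.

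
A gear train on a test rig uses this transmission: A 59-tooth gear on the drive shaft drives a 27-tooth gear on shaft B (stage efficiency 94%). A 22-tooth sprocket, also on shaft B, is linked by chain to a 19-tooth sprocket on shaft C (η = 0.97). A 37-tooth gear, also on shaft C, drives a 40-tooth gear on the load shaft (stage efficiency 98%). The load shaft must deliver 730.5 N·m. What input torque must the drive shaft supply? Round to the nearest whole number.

1913 N·m

Overall ratio R = 0.45763 × 0.86364 × 1.0811 = 0.42727; overall efficiency η = 0.94 × 0.97 × 0.98 = 0.8936.
Input torque = output torque / (R × η) = 730.5 / (0.42727 × 0.8936) = 1913.3 N·m.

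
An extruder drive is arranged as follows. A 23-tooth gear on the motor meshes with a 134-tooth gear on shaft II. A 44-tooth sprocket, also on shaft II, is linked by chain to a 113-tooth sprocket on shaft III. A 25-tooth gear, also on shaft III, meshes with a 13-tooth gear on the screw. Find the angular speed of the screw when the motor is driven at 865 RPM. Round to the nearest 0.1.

gear mesh 134/23 = 5.8261 → 865/5.8261 = 148.47 RPM
chain 113/44 = 2.5682 → 148.47/2.5682 = 57.811 RPM
gear mesh 13/25 = 0.52 → 57.811/0.52 = 111.18 RPM

111.2 RPM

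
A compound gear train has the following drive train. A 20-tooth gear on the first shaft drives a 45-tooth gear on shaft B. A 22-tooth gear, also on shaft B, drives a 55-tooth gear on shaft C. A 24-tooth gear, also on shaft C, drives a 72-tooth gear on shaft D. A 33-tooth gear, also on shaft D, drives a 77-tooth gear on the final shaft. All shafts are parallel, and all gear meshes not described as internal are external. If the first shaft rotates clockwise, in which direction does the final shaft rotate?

the first shaft → shaft B: external mesh, 1 reversal → CCW.
shaft B → shaft C: external mesh, 1 reversal → CW.
shaft C → shaft D: external mesh, 1 reversal → CCW.
shaft D → the final shaft: external mesh, 1 reversal → CW.
4 reversals in total — an even number — so the final shaft turns the same way as the first shaft.

clockwise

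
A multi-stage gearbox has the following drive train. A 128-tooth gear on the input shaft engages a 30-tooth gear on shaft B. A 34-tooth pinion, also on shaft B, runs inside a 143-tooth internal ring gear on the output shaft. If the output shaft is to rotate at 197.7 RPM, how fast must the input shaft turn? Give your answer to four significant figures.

Overall ratio R = 0.23438 × 4.2059 = 0.98575.
Required input speed = output speed × R = 197.7 × 0.98575 = 194.88 RPM.

194.9 RPM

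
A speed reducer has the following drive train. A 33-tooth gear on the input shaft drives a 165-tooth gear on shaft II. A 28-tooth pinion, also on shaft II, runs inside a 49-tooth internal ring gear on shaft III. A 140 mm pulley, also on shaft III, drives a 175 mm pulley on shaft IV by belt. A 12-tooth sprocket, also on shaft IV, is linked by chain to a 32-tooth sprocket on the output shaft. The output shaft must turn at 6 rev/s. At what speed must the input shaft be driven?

175 rev/s

Overall ratio R = 5 × 1.75 × 1.25 × 2.6667 = 29.167.
Required input speed = output speed × R = 6 × 29.167 = 175 rev/s.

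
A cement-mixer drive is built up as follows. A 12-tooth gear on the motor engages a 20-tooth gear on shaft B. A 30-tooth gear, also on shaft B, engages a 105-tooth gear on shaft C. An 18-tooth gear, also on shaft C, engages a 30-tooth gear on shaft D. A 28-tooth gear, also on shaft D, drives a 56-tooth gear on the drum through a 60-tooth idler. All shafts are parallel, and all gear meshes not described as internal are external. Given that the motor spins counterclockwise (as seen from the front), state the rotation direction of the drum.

clockwise

the motor → shaft B: external mesh, 1 reversal → CW.
shaft B → shaft C: external mesh, 1 reversal → CCW.
shaft C → shaft D: external mesh, 1 reversal → CW.
shaft D → the drum: driver → idler → driven is 2 external meshes, 2 reversals → CW.
5 reversals in total — an odd number — so the drum turns opposite to the motor.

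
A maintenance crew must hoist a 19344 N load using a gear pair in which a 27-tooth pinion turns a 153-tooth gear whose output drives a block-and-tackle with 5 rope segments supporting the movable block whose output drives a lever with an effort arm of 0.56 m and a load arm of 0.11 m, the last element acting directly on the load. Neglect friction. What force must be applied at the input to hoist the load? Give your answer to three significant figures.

Gear pair MA = 153/27 = 5.6667.
Block-and-tackle MA = number of supporting rope parts = 5.
Lever MA = effort arm / load arm = 0.56/0.11 = 5.0909.
Combined ideal MA = 5.6667 × 5 × 5.0909 = 144.24.
Effort = load / MA = 19344 / 144.24 = 134.11 N.

134 N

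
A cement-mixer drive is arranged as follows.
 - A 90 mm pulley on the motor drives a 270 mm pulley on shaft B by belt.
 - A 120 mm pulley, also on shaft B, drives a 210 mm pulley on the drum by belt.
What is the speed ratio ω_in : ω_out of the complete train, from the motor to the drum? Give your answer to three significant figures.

5.25

Each stage contributes driven/driver: belt 270/90 = 3, belt 210/120 = 1.75.
Overall: 3 × 1.75 = 5.25.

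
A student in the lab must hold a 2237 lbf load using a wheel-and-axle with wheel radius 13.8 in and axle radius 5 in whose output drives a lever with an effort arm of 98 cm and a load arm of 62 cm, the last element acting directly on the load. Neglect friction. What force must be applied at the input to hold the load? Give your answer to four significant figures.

512.8 lbf

Wheel-and-axle MA = R/r = 13.8/5 = 2.76.
Lever MA = effort arm / load arm = 98/62 = 1.5806.
Combined ideal MA = 2.76 × 1.5806 = 4.3626.
Effort = load / MA = 2237 / 4.3626 = 512.77 lbf.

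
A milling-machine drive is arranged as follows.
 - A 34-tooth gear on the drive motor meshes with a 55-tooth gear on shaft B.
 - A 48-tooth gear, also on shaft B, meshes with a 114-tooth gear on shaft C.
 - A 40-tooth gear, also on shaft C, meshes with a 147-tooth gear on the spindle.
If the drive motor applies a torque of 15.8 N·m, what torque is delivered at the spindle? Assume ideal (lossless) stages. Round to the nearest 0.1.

223.1 N·m

gear mesh 55/34 = 1.6176 → τ = 15.8·1.6176 = 25.559 N·m
gear mesh 114/48 = 2.375 → τ = 25.559·2.375 = 60.702 N·m
gear mesh 147/40 = 3.675 → τ = 60.702·3.675 = 223.08 N·m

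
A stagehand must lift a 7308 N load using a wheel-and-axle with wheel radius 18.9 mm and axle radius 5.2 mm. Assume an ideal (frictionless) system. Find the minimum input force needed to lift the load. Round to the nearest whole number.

2011 N

Wheel-and-axle MA = R/r = 18.9/5.2 = 3.6346.
Effort = load / MA = 7308 / 3.6346 = 2010.7 N.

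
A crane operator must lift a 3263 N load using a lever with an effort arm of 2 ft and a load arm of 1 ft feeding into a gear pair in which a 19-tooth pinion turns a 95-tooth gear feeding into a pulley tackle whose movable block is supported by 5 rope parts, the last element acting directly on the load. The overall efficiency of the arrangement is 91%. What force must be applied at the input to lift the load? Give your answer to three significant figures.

Lever MA = effort arm / load arm = 2/1 = 2.
Gear pair MA = 95/19 = 5.
Block-and-tackle MA = number of supporting rope parts = 5.
Combined ideal MA = 2 × 5 × 5 = 50.
Actual MA = 50 × 0.91 = 45.5.
Effort = load / actual MA = 3263 / 45.5 = 71.714 N.

71.7 N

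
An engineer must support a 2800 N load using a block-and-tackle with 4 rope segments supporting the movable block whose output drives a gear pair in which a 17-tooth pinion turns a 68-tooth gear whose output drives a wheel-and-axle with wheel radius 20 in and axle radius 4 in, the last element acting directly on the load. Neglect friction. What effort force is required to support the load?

35 N

Block-and-tackle MA = number of supporting rope parts = 4.
Gear pair MA = 68/17 = 4.
Wheel-and-axle MA = R/r = 20/4 = 5.
Combined ideal MA = 4 × 4 × 5 = 80.
Effort = load / MA = 2800 / 80 = 35 N.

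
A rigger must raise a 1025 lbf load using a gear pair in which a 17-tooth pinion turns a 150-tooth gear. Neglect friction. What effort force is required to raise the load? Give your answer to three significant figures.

Gear pair MA = 150/17 = 8.8235.
Effort = load / MA = 1025 / 8.8235 = 116.17 lbf.

116 lbf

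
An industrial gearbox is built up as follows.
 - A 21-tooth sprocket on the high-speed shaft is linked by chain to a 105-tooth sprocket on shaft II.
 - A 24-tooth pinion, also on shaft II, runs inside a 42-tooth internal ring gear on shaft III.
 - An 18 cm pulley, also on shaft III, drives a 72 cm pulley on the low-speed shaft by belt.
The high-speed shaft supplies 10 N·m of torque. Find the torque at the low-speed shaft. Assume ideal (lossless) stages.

After the chain (105/21): 10 × 5 = 50 N·m
After the internal gear (42/24): 50 × 1.75 = 87.5 N·m
After the belt (72/18): 87.5 × 4 = 350 N·m

350 N·m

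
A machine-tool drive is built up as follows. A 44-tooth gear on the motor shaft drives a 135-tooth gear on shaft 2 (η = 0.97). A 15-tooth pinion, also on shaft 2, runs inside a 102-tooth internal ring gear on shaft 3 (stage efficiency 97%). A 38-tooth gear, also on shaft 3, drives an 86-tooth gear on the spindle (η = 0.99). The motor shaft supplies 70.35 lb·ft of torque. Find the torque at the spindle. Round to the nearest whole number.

Gear mesh: ratio = 135/44 = 3.0682; torque at shaft 2 = 70.35 × 3.0682 × 0.97 = 209.37 lb·ft.
Internal gear: ratio = 102/15 = 6.8; torque at shaft 3 = 209.37 × 6.8 × 0.97 = 1381 lb·ft.
Gear mesh: ratio = 86/38 = 2.2632; torque at the spindle = 1381 × 2.2632 × 0.99 = 3094.2 lb·ft.

3094 lb·ft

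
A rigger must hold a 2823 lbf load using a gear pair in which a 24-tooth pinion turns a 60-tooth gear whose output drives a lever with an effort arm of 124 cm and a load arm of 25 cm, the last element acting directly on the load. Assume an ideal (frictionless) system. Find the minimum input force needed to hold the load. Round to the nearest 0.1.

227.7 lbf

Gear pair MA = 60/24 = 2.5.
Lever MA = effort arm / load arm = 124/25 = 4.96.
Combined ideal MA = 2.5 × 4.96 = 12.4.
Effort = load / MA = 2823 / 12.4 = 227.66 lbf.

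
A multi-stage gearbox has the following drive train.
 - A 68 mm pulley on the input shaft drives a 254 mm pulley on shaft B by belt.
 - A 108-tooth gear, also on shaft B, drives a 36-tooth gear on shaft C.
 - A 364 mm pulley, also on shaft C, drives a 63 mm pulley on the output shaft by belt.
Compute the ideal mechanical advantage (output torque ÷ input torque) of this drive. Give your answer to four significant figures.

0.2155

Each stage contributes driven/driver: belt 254/68 = 3.7353, gear mesh 36/108 = 0.33333, belt 63/364 = 0.17308.
Overall: 3.7353 × 0.33333 × 0.17308 = 0.2155.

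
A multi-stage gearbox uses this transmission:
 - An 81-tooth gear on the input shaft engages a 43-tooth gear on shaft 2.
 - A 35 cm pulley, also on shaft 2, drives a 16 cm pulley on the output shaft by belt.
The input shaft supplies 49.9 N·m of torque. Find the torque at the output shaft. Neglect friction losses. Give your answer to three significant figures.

12.1 N·m

gear mesh 43/81 = 0.53086 → τ = 49.9·0.53086 = 26.49 N·m
belt 16/35 = 0.45714 → τ = 26.49·0.45714 = 12.11 N·m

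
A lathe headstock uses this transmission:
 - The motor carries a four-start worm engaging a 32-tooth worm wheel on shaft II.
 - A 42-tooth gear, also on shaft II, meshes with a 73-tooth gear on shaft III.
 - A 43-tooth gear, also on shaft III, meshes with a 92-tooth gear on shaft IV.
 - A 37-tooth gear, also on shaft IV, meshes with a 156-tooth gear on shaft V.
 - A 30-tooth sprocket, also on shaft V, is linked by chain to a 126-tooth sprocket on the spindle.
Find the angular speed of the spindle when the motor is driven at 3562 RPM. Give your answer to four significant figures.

worm 32/4 = 8 → 3562/8 = 445.25 RPM
gear mesh 73/42 = 1.7381 → 445.25/1.7381 = 256.17 RPM
gear mesh 92/43 = 2.1395 → 256.17/2.1395 = 119.73 RPM
gear mesh 156/37 = 4.2162 → 119.73/4.2162 = 28.398 RPM
chain 126/30 = 4.2 → 28.398/4.2 = 6.7614 RPM

6.761 RPM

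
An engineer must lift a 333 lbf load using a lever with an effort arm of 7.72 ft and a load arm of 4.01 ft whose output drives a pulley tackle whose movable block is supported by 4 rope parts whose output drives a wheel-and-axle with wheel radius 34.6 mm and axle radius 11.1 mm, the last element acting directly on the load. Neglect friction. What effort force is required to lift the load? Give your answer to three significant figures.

13.9 lbf

Lever MA = effort arm / load arm = 7.72/4.01 = 1.9252.
Block-and-tackle MA = number of supporting rope parts = 4.
Wheel-and-axle MA = R/r = 34.6/11.1 = 3.1171.
Combined ideal MA = 1.9252 × 4 × 3.1171 = 24.004.
Effort = load / MA = 333 / 24.004 = 13.873 lbf.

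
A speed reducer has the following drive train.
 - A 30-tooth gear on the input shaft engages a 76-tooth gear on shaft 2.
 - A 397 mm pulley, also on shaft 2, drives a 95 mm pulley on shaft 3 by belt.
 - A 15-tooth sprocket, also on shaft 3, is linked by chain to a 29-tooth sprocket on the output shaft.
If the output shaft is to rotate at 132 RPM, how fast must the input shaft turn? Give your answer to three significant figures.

155 RPM

Overall ratio R = 2.5333 × 0.23929 × 1.9333 = 1.172.
Required input speed = output speed × R = 132 × 1.172 = 154.71 RPM.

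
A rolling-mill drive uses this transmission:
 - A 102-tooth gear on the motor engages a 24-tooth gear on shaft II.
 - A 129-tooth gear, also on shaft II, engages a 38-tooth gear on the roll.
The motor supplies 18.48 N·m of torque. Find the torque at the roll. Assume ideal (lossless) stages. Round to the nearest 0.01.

After the gear mesh (24/102): 18.48 × 0.23529 = 4.3482 N·m
After the gear mesh (38/129): 4.3482 × 0.29457 = 1.2809 N·m

1.28 N·m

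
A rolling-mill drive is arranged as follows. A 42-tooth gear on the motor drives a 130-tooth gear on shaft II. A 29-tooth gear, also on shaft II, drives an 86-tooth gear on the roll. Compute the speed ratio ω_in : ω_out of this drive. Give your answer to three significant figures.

Each stage contributes driven/driver: gear mesh 130/42 = 3.0952, gear mesh 86/29 = 2.9655.
Overall: 3.0952 × 2.9655 = 9.179.

9.18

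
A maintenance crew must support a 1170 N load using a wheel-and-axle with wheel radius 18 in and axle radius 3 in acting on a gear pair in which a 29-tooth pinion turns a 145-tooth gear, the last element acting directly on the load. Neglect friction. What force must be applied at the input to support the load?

39 N

Wheel-and-axle MA = R/r = 18/3 = 6.
Gear pair MA = 145/29 = 5.
Combined ideal MA = 6 × 5 = 30.
Effort = load / MA = 1170 / 30 = 39 N.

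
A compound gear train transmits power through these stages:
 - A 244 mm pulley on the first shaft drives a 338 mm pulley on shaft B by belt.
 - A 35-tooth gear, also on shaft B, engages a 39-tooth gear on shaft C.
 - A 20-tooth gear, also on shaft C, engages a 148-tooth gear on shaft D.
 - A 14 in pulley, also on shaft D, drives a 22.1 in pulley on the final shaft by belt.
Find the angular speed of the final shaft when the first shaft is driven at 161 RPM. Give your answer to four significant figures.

8.929 RPM

the first shaft → shaft B (belt, 338/244): 161 ÷ 1.3852 = 116.22 RPM
shaft B → shaft C (gear mesh, 39/35): 116.22 ÷ 1.1143 = 104.3 RPM
shaft C → shaft D (gear mesh, 148/20): 104.3 ÷ 7.4 = 14.095 RPM
shaft D → the final shaft (belt, 22.1/14): 14.095 ÷ 1.5786 = 8.9291 RPM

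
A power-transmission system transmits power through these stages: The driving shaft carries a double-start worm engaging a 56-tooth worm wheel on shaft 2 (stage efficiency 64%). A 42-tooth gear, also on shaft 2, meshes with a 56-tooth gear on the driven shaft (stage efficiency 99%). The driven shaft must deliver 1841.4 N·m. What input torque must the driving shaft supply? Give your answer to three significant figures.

Overall ratio R = 28 × 1.3333 = 37.333; overall efficiency η = 0.64 × 0.99 = 0.6336.
Input torque = output torque / (R × η) = 1841.4 / (37.333 × 0.6336) = 77.846 N·m.

77.8 N·m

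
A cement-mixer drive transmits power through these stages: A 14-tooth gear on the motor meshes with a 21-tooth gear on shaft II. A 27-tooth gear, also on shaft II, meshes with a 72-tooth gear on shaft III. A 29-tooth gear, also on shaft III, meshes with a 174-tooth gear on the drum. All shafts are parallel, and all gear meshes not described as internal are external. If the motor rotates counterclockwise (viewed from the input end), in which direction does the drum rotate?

clockwise

the motor → shaft II: external mesh, 1 reversal → CW.
shaft II → shaft III: external mesh, 1 reversal → CCW.
shaft III → the drum: external mesh, 1 reversal → CW.
3 reversals in total — an odd number — so the drum turns opposite to the motor.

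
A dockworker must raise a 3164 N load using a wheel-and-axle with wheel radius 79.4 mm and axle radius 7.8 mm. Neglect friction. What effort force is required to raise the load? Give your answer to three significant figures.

311 N

Wheel-and-axle MA = R/r = 79.4/7.8 = 10.179.
Effort = load / MA = 3164 / 10.179 = 310.82 N.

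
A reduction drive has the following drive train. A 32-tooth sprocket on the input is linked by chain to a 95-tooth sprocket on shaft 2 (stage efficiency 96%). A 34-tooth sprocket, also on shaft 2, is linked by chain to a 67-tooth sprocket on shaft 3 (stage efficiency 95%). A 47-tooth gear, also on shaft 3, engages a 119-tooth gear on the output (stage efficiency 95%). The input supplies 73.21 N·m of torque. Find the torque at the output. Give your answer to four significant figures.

939.5 N·m

chain 95/32 = 2.9688 → τ = 73.21·2.9688·0.96 = 208.65 N·m
chain 67/34 = 1.9706 → τ = 208.65·1.9706·0.95 = 390.6 N·m
gear mesh 119/47 = 2.5319 → τ = 390.6·2.5319·0.95 = 939.52 N·m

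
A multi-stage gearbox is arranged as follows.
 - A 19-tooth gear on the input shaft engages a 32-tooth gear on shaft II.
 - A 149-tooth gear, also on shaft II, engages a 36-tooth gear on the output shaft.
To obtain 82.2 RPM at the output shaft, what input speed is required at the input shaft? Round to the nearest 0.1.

33.4 RPM

Overall ratio R = 1.6842 × 0.24161 = 0.40692.
Required input speed = output speed × R = 82.2 × 0.40692 = 33.449 RPM.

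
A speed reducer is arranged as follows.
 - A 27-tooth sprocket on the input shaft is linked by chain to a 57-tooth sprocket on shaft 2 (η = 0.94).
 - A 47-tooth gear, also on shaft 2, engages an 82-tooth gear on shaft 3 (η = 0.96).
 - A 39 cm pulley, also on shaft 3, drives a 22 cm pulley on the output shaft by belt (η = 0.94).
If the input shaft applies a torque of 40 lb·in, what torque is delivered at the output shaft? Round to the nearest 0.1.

After the chain (57/27): 40 × 2.1111 × 0.94 = 79.378 lb·in
After the gear mesh (82/47): 79.378 × 1.7447 × 0.96 = 132.95 lb·in
After the belt (22/39): 132.95 × 0.5641 × 0.94 = 70.497 lb·in

70.5 lb·in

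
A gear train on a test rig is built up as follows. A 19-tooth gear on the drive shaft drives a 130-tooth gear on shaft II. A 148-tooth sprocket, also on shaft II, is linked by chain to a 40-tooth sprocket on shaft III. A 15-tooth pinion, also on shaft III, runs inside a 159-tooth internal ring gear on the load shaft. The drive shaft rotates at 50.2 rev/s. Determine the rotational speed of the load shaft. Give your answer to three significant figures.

the drive shaft → shaft II (gear mesh, 130/19): 50.2 ÷ 6.8421 = 7.3369 rev/s
shaft II → shaft III (chain, 40/148): 7.3369 ÷ 0.27027 = 27.147 rev/s
shaft III → the load shaft (internal gear, 159/15): 27.147 ÷ 10.6 = 2.561 rev/s

2.56 rev/s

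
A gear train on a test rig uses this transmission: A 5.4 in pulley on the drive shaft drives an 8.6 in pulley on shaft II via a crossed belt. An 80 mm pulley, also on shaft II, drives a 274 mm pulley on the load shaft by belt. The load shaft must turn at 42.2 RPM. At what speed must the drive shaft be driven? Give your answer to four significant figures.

Overall ratio R = 1.5926 × 3.425 = 5.4546.
Required input speed = output speed × R = 42.2 × 5.4546 = 230.19 RPM.

230.2 RPM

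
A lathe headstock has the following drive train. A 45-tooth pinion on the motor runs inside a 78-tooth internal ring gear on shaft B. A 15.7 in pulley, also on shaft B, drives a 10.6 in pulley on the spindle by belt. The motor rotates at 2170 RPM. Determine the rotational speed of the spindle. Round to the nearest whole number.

Internal gear: ratio = 78/45 = 1.7333, so shaft B turns at 2170 / 1.7333 = 1251.9 RPM.
Belt: ratio = 10.6/15.7 = 0.67516, so the spindle turns at 1251.9 / 0.67516 = 1854.3 RPM.

1854 RPM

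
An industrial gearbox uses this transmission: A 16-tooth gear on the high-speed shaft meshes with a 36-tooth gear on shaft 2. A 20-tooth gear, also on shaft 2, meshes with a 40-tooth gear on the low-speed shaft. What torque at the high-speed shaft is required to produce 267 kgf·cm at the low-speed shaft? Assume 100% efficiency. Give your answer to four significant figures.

59.33 kgf·cm

Overall ratio R = 2.25 × 2 = 4.5.
Input torque = output torque / R = 267 / 4.5 = 59.333 kgf·cm.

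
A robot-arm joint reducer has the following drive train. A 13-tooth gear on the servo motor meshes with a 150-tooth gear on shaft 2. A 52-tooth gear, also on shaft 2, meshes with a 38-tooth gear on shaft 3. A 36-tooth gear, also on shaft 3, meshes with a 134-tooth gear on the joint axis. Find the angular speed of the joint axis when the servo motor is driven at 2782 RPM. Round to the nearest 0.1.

88.6 RPM

gear mesh 150/13 = 11.538 → 2782/11.538 = 241.11 RPM
gear mesh 38/52 = 0.73077 → 241.11/0.73077 = 329.94 RPM
gear mesh 134/36 = 3.7222 → 329.94/3.7222 = 88.639 RPM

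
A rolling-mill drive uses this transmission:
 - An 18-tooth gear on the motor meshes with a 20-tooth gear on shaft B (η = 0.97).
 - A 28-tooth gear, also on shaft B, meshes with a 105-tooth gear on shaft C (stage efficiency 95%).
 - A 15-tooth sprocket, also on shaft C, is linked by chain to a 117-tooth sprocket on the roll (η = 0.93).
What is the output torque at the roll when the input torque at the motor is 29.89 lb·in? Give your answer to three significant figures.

Gear mesh: ratio = 20/18 = 1.1111; torque at shaft B = 29.89 × 1.1111 × 0.97 = 32.215 lb·in.
Gear mesh: ratio = 105/28 = 3.75; torque at shaft C = 32.215 × 3.75 × 0.95 = 114.77 lb·in.
Chain: ratio = 117/15 = 7.8; torque at the roll = 114.77 × 7.8 × 0.93 = 832.51 lb·in.

833 lb·in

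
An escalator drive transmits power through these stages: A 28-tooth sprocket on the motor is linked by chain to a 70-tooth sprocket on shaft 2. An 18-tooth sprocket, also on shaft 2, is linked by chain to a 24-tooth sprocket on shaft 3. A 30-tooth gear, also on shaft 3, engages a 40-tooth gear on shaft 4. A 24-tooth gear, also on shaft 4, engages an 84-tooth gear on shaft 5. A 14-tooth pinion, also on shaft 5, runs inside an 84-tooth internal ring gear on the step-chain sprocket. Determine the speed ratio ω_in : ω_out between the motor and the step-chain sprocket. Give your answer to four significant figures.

Each stage contributes driven/driver: chain 70/28 = 2.5, chain 24/18 = 1.3333, gear mesh 40/30 = 1.3333, gear mesh 84/24 = 3.5, internal gear 84/14 = 6.
Overall: 2.5 × 1.3333 × 1.3333 × 3.5 × 6 = 93.333.

93.33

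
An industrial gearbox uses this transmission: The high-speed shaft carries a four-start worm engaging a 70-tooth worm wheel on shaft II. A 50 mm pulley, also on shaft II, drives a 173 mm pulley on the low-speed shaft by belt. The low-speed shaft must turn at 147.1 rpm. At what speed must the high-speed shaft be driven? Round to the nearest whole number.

8907 rpm

Overall ratio R = 17.5 × 3.46 = 60.55.
Required input speed = output speed × R = 147.1 × 60.55 = 8906.9 rpm.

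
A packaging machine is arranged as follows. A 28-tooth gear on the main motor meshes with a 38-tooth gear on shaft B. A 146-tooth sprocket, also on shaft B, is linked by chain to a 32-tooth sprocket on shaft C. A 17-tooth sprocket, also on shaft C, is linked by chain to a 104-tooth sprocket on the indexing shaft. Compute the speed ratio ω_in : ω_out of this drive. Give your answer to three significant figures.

1.82

Each stage contributes driven/driver: gear mesh 38/28 = 1.3571, chain 32/146 = 0.21918, chain 104/17 = 6.1176.
Overall: 1.3571 × 0.21918 × 6.1176 = 1.8197.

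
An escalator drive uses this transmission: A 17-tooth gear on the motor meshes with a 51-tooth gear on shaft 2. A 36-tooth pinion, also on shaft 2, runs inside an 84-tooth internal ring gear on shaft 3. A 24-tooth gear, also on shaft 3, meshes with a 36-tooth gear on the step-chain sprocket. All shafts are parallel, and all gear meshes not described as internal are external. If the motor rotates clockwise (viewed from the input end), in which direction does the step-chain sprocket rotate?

the motor → shaft 2: external mesh, 1 reversal → CCW.
shaft 2 → shaft 3: internal mesh, same direction → CCW.
shaft 3 → the step-chain sprocket: external mesh, 1 reversal → CW.
2 reversals in total — an even number — so the step-chain sprocket turns the same way as the motor.

clockwise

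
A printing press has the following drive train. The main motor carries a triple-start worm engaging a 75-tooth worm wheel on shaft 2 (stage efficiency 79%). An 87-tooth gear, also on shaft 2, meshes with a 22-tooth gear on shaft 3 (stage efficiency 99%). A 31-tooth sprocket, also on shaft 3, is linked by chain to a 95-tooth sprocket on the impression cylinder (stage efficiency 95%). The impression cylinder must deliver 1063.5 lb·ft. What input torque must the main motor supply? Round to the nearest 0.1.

Overall ratio R = 25 × 0.25287 × 3.0645 = 19.373; overall efficiency η = 0.79 × 0.99 × 0.95 = 0.7430.
Input torque = output torque / (R × η) = 1063.5 / (19.373 × 0.7430) = 73.883 lb·ft.

73.9 lb·ft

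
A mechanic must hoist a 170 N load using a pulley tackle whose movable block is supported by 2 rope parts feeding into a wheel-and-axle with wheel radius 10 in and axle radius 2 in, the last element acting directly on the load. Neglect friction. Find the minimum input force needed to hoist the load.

17 N

Block-and-tackle MA = number of supporting rope parts = 2.
Wheel-and-axle MA = R/r = 10/2 = 5.
Combined ideal MA = 2 × 5 = 10.
Effort = load / MA = 170 / 10 = 17 N.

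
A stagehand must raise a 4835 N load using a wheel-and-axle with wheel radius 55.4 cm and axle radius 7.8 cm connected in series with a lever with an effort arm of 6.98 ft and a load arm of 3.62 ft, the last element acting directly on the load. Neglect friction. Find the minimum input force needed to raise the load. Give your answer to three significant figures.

353 N

Wheel-and-axle MA = R/r = 55.4/7.8 = 7.1026.
Lever MA = effort arm / load arm = 6.98/3.62 = 1.9282.
Combined ideal MA = 7.1026 × 1.9282 = 13.695.
Effort = load / MA = 4835 / 13.695 = 353.05 N.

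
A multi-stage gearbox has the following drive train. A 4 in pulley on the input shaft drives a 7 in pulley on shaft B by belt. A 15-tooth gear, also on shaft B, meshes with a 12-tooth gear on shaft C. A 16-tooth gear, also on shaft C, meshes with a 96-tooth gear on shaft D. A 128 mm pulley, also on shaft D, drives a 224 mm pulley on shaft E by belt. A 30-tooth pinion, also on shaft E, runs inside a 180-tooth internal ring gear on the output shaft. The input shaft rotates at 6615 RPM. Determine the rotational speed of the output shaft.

Belt: ratio = 7/4 = 1.75, so shaft B turns at 6615 / 1.75 = 3780 RPM.
Gear mesh: ratio = 12/15 = 0.8, so shaft C turns at 3780 / 0.8 = 4725 RPM.
Gear mesh: ratio = 96/16 = 6, so shaft D turns at 4725 / 6 = 787.5 RPM.
Belt: ratio = 224/128 = 1.75, so shaft E turns at 787.5 / 1.75 = 450 RPM.
Internal gear: ratio = 180/30 = 6, so the output shaft turns at 450 / 6 = 75 RPM.

75 RPM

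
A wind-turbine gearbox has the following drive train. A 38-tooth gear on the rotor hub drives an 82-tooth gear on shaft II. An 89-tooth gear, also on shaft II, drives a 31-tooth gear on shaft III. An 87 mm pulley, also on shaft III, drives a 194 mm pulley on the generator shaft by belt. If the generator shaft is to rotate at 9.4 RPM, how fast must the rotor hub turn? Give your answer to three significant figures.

Overall ratio R = 2.1579 × 0.34831 × 2.2299 = 1.676.
Required input speed = output speed × R = 9.4 × 1.676 = 15.755 RPM.

15.8 RPM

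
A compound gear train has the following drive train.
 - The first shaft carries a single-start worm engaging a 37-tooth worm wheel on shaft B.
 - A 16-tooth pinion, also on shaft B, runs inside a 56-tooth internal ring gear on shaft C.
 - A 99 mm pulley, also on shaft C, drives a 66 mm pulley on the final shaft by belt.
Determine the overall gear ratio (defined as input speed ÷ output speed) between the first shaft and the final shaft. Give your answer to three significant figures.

86.3

Each stage contributes driven/driver: worm 37/1 = 37, internal gear 56/16 = 3.5, belt 66/99 = 0.66667.
Overall: 37 × 3.5 × 0.66667 = 86.333.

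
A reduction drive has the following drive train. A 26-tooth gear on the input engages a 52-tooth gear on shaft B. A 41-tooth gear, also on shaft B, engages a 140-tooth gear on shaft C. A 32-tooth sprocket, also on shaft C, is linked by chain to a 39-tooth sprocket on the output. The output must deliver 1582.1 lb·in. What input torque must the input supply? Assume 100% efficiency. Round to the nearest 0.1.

190.1 lb·in

Overall ratio R = 2 × 3.4146 × 1.2188 = 8.3232.
Input torque = output torque / R = 1582.1 / 8.3232 = 190.08 lb·in.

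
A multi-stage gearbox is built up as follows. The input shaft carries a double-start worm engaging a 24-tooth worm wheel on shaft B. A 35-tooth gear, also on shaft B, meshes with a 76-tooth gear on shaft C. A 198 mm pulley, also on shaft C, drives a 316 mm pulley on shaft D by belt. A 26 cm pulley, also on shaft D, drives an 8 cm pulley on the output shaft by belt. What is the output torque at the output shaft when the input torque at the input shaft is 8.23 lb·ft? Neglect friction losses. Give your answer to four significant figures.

worm 24/2 = 12 → τ = 8.23·12 = 98.76 lb·ft
gear mesh 76/35 = 2.1714 → τ = 98.76·2.1714 = 214.45 lb·ft
belt 316/198 = 1.596 → τ = 214.45·1.596 = 342.25 lb·ft
belt 8/26 = 0.30769 → τ = 342.25·0.30769 = 105.31 lb·ft

105.3 lb·ft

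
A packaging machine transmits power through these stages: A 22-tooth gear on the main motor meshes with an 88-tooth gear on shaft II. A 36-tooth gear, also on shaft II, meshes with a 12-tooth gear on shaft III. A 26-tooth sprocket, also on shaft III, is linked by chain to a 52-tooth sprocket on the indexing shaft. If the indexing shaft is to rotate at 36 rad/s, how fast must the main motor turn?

Overall ratio R = 4 × 0.33333 × 2 = 2.6667.
Required input speed = output speed × R = 36 × 2.6667 = 96 rad/s.

96 rad/s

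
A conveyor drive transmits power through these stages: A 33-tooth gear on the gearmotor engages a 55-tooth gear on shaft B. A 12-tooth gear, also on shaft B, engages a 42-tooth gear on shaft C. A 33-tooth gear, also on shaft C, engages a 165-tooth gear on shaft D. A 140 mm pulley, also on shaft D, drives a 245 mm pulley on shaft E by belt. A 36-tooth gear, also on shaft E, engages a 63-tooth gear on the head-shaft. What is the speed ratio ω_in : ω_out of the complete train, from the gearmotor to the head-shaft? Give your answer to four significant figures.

89.32

Each stage contributes driven/driver: gear mesh 55/33 = 1.6667, gear mesh 42/12 = 3.5, gear mesh 165/33 = 5, belt 245/140 = 1.75, gear mesh 63/36 = 1.75.
Overall: 1.6667 × 3.5 × 5 × 1.75 × 1.75 = 89.323.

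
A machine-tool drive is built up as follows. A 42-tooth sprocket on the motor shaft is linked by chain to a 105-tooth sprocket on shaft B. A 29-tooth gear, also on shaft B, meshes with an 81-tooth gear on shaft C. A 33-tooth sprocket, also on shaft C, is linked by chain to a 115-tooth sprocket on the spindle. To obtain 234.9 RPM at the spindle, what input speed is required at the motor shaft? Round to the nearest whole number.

Overall ratio R = 2.5 × 2.7931 × 3.4848 = 24.334.
Required input speed = output speed × R = 234.9 × 24.334 = 5716 RPM.

5716 RPM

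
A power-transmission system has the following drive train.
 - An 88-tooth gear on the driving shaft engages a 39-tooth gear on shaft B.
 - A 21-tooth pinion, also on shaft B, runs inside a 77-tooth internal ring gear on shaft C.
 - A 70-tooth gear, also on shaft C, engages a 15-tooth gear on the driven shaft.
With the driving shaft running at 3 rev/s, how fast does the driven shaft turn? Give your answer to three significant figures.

the driving shaft → shaft B (gear mesh, 39/88): 3 ÷ 0.44318 = 6.7692 rev/s
shaft B → shaft C (internal gear, 77/21): 6.7692 ÷ 3.6667 = 1.8462 rev/s
shaft C → the driven shaft (gear mesh, 15/70): 1.8462 ÷ 0.21429 = 8.6154 rev/s

8.62 rev/s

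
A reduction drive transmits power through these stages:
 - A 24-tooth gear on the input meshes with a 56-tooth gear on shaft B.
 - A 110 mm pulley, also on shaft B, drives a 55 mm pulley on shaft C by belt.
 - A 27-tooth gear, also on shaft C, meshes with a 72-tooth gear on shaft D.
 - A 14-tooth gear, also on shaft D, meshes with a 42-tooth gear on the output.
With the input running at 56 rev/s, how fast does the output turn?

Gear mesh: ratio = 56/24 = 2.3333, so shaft B turns at 56 / 2.3333 = 24 rev/s.
Belt: ratio = 55/110 = 0.5, so shaft C turns at 24 / 0.5 = 48 rev/s.
Gear mesh: ratio = 72/27 = 2.6667, so shaft D turns at 48 / 2.6667 = 18 rev/s.
Gear mesh: ratio = 42/14 = 3, so the output turns at 18 / 3 = 6 rev/s.

6 rev/s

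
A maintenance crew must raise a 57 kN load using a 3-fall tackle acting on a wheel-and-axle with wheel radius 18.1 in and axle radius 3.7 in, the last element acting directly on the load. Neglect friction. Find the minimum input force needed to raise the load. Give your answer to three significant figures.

3.88 kN

Block-and-tackle MA = number of supporting rope parts = 3.
Wheel-and-axle MA = R/r = 18.1/3.7 = 4.8919.
Combined ideal MA = 3 × 4.8919 = 14.676.
Effort = load / MA = 57 / 14.676 = 3.884 kN.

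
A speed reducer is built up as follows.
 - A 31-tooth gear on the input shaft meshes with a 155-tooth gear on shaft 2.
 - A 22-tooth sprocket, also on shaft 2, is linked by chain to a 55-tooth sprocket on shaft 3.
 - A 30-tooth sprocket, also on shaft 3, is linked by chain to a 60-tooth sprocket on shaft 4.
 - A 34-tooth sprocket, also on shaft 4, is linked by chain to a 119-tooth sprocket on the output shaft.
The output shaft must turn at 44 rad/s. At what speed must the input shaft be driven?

Overall ratio R = 5 × 2.5 × 2 × 3.5 = 87.5.
Required input speed = output speed × R = 44 × 87.5 = 3850 rad/s.

3850 rad/s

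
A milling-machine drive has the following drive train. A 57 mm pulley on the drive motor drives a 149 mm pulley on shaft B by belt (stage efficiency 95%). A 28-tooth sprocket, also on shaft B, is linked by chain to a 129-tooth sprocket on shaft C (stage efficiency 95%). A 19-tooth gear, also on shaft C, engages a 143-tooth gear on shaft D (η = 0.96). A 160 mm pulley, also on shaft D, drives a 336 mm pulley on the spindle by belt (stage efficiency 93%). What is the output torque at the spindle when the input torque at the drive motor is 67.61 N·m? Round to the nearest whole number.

10369 N·m

belt 149/57 = 2.614 → τ = 67.61·2.614·0.95 = 167.9 N·m
chain 129/28 = 4.6071 → τ = 167.9·4.6071·0.95 = 734.85 N·m
gear mesh 143/19 = 7.5263 → τ = 734.85·7.5263·0.96 = 5309.5 N·m
belt 336/160 = 2.1 → τ = 5309.5·2.1·0.93 = 10369 N·m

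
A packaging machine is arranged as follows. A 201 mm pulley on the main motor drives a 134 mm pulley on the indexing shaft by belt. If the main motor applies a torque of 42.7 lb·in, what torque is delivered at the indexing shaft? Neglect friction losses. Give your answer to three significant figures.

Belt: ratio = 134/201 = 0.66667; torque at the indexing shaft = 42.7 × 0.66667 = 28.467 lb·in.

28.5 lb·in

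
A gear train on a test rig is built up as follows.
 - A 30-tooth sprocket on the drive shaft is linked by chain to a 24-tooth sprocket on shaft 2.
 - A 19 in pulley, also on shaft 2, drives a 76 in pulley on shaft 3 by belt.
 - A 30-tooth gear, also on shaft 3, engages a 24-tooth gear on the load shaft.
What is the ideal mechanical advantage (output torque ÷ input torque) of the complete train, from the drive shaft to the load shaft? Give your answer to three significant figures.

Each stage contributes driven/driver: chain 24/30 = 0.8, belt 76/19 = 4, gear mesh 24/30 = 0.8.
Overall: 0.8 × 4 × 0.8 = 2.56.

2.56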